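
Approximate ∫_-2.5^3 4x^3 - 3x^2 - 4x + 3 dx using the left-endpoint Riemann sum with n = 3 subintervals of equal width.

Δx = (3 − (-2.5))/3 = 11/6.
Left endpoints: -2.5, -2/3, 7/6.
f(-2.5) = -68.25, f(-2/3) = 85/27, f(7/6) = 65/108.
Sum = Δx · [f(-2.5) + f(-2/3) + f(7/6)].
Sum = -118.25.

-118.25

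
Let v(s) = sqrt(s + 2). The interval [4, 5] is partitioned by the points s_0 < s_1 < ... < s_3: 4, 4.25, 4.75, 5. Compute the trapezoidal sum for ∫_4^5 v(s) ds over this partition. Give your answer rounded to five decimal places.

2.54868

Subinterval widths: 0.25, 0.5, 0.25.
v(4) ≈ 2.44949, v(4.25) ≈ 2.50000, v(4.75) ≈ 2.59808, v(5) ≈ 2.64575.
On each subinterval the trapezoid contributes (Δs_i/2)·[v(s_{i-1}) + v(s_i)].
Sum ≈ 2.54868.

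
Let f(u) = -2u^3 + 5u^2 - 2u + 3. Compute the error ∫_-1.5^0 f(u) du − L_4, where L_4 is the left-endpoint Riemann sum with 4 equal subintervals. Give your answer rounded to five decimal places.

-4.27148

Exact integral: ∫_-1.5^0 f(u) du = 14.90625.
L_4 ≈ 19.1777344.
Error ≈ 14.90625 − 19.1777344 ≈ -4.27148.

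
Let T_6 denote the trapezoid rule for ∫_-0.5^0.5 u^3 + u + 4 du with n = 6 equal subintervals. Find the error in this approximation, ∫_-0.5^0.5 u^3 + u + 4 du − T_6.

Exact integral: ∫_-0.5^0.5 f(u) du = 4.
T_6 = 4.
Error = 4 − 4 = 0.

0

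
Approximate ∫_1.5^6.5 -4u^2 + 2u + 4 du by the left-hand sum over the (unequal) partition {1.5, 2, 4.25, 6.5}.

-153.4375

Subinterval widths: 0.5, 2.25, 2.25.
Left endpoints: 1.5, 2, 4.25.
f(1.5) = -2, f(2) = -8, f(4.25) = -59.75.
Sum = Σ Δu_i · f(u_i).
Sum = -153.4375.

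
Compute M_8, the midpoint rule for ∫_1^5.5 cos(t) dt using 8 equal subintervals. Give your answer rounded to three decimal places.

-1.568

Δt = (5.5 − 1)/8 = 0.5625.
Midpoints: 1.28125, 1.84375, 2.40625, 2.96875, 3.53125, 4.09375, 4.65625, 5.21875.
f(1.28125) ≈ 0.286, f(1.84375) ≈ -0.270, f(2.40625) ≈ -0.742, f(2.96875) ≈ -0.985, f(3.53125) ≈ -0.925, f(4.09375) ≈ -0.580, f(4.65625) ≈ -0.056, f(5.21875) ≈ 0.485.
Sum = Δt · [f(1.28125) + f(1.84375) + f(2.40625) + ...].
Sum ≈ -1.568.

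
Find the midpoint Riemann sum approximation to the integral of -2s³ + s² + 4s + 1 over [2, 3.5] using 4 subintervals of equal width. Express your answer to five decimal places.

-37.13379

Δs = (3.5 − 2)/4 = 0.375.
Midpoints: 2.1875, 2.5625, 2.9375, 3.3125.
f(2.1875) = -13107/2048, f(2.5625) = -32433/2048, f(2.9375) = -60039/2048, f(3.3125) = -97221/2048.
Sum = Δs · [f(2.1875) + f(2.5625) + f(2.9375) + f(3.3125)].
Sum ≈ -37.13379.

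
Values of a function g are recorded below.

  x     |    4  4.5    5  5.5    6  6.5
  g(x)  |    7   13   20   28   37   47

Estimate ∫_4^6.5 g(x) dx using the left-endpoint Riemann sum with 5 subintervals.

52.5

Δx = 0.5.
Sum = 0.5·[7 + 13 + 20 + 28 + 37] = 52.5.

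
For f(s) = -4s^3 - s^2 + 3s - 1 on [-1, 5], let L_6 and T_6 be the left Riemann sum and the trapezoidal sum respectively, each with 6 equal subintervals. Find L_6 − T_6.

255

L_6 = -406.
T_6 = -661.
L_6 − T_6 = 255.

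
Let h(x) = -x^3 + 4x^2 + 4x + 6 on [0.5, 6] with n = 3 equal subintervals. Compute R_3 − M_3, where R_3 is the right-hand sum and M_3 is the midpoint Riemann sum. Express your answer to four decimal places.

R_3 ≈ 3.997685.
M_3 ≈ 77.206887.
R_3 − M_3 ≈ -73.2092.

-73.2092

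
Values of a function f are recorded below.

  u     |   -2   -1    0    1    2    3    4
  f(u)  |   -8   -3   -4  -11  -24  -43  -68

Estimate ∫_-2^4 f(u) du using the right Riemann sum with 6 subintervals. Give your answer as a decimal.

-153

Δu = 1.
Sum = 1·[(-3) + (-4) + (-11) + (-24) + (-43) + (-68)] = -153.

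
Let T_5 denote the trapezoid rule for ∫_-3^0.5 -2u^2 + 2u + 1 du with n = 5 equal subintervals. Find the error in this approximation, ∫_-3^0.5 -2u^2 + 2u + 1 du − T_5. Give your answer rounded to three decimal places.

Exact integral: ∫_-3^0.5 f(u) du ≈ -23.33333.
T_5 = -23.905.
Error ≈ -23.33333 − (-23.905) ≈ 0.572.

0.572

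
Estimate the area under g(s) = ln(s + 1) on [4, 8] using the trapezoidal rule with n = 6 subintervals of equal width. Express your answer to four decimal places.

7.7245

Δs = (8 − 4)/6 = 2/3.
g(4) ≈ 1.6094, g(14/3) ≈ 1.7346, g(16/3) ≈ 1.8458, g(6) ≈ 1.9459, g(20/3) ≈ 2.0369, g(22/3) ≈ 2.1203, g(8) ≈ 2.1972.
T_6 = (Δs/2)·[g(s_0) + 2g(s_1) + ... + 2g(s_{5}) + g(s_6)].
Sum ≈ 7.7245.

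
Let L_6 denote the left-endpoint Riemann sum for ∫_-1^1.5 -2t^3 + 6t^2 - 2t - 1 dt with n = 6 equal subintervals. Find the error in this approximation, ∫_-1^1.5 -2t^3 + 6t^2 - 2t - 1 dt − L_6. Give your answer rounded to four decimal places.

-1.6276

Exact integral: ∫_-1^1.5 f(t) dt = 2.96875.
L_6 ≈ 4.596354.
Error ≈ 2.96875 − 4.596354 ≈ -1.6276.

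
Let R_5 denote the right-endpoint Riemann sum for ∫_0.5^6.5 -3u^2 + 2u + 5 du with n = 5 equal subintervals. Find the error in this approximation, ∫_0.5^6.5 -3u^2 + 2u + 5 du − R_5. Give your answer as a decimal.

72.72

Exact integral: ∫_0.5^6.5 f(u) du = -202.5.
R_5 = -275.22.
Error = -202.5 − (-275.22) = 72.72.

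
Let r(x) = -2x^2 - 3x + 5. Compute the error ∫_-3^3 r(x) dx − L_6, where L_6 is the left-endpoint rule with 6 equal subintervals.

-7

Exact integral: ∫_-3^3 r(x) dx = -6.
L_6 = 1.
Error = -6 − 1 = -7.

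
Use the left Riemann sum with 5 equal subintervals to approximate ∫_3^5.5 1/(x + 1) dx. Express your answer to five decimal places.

0.51035

Δx = (5.5 − 3)/5 = 0.5.
Left endpoints: 3, 3.5, 4, 4.5, 5.
f(3) = 0.25, f(3.5) = 2/9, f(4) = 0.2, f(4.5) = 2/11, f(5) = 1/6.
Sum = Δx · [f(3) + f(3.5) + f(4) + f(4.5) + f(5)].
Sum ≈ 0.51035.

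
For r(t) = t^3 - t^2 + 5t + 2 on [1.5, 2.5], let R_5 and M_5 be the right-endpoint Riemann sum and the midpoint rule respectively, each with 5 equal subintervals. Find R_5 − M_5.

1.375

R_5 = 17.775.
M_5 = 16.4.
R_5 − M_5 = 1.375.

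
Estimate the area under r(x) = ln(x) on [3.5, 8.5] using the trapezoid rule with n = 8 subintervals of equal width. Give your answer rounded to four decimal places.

Δx = (8.5 − 3.5)/8 = 0.625.
r(3.5) ≈ 1.2528, r(4.125) ≈ 1.4171, r(4.75) ≈ 1.5581, r(5.375) ≈ 1.6818, r(6) ≈ 1.7918, r(6.625) ≈ 1.8909, r(7.25) ≈ 1.9810, r(7.875) ≈ 2.0637, r(8.5) ≈ 2.1401.
T_8 = (Δx/2)·[r(x_0) + 2r(x_1) + ... + 2r(x_{7}) + r(x_8)].
Sum ≈ 8.8004.

8.8004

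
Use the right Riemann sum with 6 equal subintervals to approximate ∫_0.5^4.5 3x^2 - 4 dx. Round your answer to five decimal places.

95.88889

Δx = (4.5 − 0.5)/6 = 2/3.
Right endpoints: 7/6, 11/6, 2.5, 19/6, 23/6, 4.5.
f(7/6) = 1/12, f(11/6) = 73/12, f(2.5) = 14.75, f(19/6) = 313/12, f(23/6) = 481/12, f(4.5) = 56.75.
Sum = Δx · [f(7/6) + f(11/6) + f(2.5) + ...].
Sum ≈ 95.88889.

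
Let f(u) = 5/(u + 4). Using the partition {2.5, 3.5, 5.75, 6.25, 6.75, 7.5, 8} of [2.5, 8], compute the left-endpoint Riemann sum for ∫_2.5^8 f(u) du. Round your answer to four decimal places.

Subinterval widths: 1, 2.25, 0.5, 0.5, 0.75, 0.5.
Left endpoints: 2.5, 3.5, 5.75, 6.25, 6.75, 7.5.
f(2.5) = 10/13, f(3.5) = 2/3, f(5.75) = 20/39, f(6.25) = 20/41, f(6.75) = 20/43, f(7.5) = 10/23.
Sum = Σ Δu_i · f(u_i).
Sum ≈ 3.3358.

3.3358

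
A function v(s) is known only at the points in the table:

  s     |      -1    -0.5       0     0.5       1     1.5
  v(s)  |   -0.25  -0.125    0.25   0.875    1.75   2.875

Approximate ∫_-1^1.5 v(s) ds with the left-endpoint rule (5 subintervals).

1.25

Δs = 0.5.
Sum = 0.5·[(-0.25) + (-0.125) + 0.25 + 0.875 + 1.75] = 1.25.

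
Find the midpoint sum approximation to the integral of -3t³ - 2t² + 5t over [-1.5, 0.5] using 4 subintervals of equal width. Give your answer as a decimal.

-3.6875

Δt = (0.5 − (-1.5))/4 = 0.5.
Midpoints: -1.25, -0.75, -0.25, 0.25.
f(-1.25) = -3.515625, f(-0.75) = -3.609375, f(-0.25) = -1.328125, f(0.25) = 1.078125.
Sum = Δt · [f(-1.25) + f(-0.75) + f(-0.25) + f(0.25)].
Sum = -3.6875.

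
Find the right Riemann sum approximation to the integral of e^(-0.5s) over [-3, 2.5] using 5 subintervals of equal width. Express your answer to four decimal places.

Δs = (2.5 − (-3))/5 = 1.1.
Right endpoints: -1.9, -0.8, 0.3, 1.4, 2.5.
f(-1.9) ≈ 2.5857, f(-0.8) ≈ 1.4918, f(0.3) ≈ 0.8607, f(1.4) ≈ 0.4966, f(2.5) ≈ 0.2865.
Sum = Δs · [f(-1.9) + f(-0.8) + f(0.3) + f(1.4) + f(2.5)].
Sum ≈ 6.2935.

6.2935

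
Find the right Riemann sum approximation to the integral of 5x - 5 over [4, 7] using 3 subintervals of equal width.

75

Δx = (7 − 4)/3 = 1.
Right endpoints: 5, 6, 7.
f(5) = 20, f(6) = 25, f(7) = 30.
Sum = Δx · [f(5) + f(6) + f(7)].
Sum = 75.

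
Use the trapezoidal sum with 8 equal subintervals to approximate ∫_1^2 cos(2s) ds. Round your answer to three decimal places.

Δs = (2 − 1)/8 = 0.125.
f(1) ≈ -0.416, f(1.125) ≈ -0.628, f(1.25) ≈ -0.801, f(1.375) ≈ -0.924, f(1.5) ≈ -0.990, f(1.625) ≈ -0.994, f(1.75) ≈ -0.936, f(1.875) ≈ -0.821, f(2) ≈ -0.654.
T_8 = (Δs/2)·[f(s_0) + 2f(s_1) + ... + 2f(s_{7}) + f(s_8)].
Sum ≈ -0.829.

-0.829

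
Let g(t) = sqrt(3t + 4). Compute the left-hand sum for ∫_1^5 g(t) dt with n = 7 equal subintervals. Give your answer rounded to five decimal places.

13.79310

Δt = (5 − 1)/7 = 4/7.
Left endpoints: 1, 11/7, 15/7, 19/7, 23/7, 27/7, 31/7.
g(1) ≈ 2.64575, g(11/7) ≈ 2.95200, g(15/7) ≈ 3.22933, g(19/7) ≈ 3.48466, g(23/7) ≈ 3.72252, g(27/7) ≈ 3.94606, g(31/7) ≈ 4.15761.
Sum = Δt · [g(1) + g(11/7) + g(15/7) + ...].
Sum ≈ 13.79310.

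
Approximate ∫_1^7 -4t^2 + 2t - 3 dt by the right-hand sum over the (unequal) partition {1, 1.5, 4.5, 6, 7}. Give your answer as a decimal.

Subinterval widths: 0.5, 3, 1.5, 1.
Right endpoints: 1.5, 4.5, 6, 7.
f(1.5) = -9, f(4.5) = -75, f(6) = -135, f(7) = -185.
Sum = Σ Δt_i · f(t_i).
Sum = -617.

-617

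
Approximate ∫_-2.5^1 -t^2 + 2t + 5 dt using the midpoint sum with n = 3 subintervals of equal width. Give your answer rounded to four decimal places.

7.1053

Δt = (1 − (-2.5))/3 = 7/6.
Midpoints: -23/12, -0.75, 5/12.
f(-23/12) = -361/144, f(-0.75) = 2.9375, f(5/12) = 815/144.
Sum = Δt · [f(-23/12) + f(-0.75) + f(5/12)].
Sum ≈ 7.1053.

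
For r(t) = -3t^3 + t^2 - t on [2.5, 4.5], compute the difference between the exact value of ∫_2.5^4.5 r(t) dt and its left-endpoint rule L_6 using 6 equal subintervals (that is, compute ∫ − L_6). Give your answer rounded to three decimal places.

Exact integral: ∫_2.5^4.5 r(t) dt ≈ -260.08333.
L_6 ≈ -225.46296.
Error ≈ -260.08333 − (-225.46296) ≈ -34.620.

-34.620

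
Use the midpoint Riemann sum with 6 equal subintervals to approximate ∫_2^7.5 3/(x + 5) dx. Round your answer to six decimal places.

Δx = (7.5 − 2)/6 = 11/12.
Midpoints: 59/24, 3.375, 103/24, 125/24, 6.125, 169/24.
f(59/24) = 72/179, f(3.375) = 24/67, f(103/24) = 72/223, f(125/24) = 72/245, f(6.125) = 24/89, f(169/24) = 72/289.
Sum = Δx · [f(59/24) + f(3.375) + f(103/24) + ...].
Sum ≈ 1.737990.

1.737990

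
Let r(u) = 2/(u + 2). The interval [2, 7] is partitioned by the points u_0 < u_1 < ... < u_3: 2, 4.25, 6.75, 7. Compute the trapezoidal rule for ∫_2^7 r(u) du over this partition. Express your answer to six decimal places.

Subinterval widths: 2.25, 2.5, 0.25.
r(2) = 0.5, r(4.25) = 0.32, r(6.75) = 8/35, r(7) = 2/9.
On each subinterval the trapezoid contributes (Δu_i/2)·[r(u_{i-1}) + r(u_i)].
Sum ≈ 1.664563.

1.664563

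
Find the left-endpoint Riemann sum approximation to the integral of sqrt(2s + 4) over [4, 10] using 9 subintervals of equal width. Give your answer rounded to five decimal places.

Δs = (10 − 4)/9 = 2/3.
Left endpoints: 4, 14/3, 16/3, 6, 20/3, 22/3, 8, 26/3, 28/3.
f(4) ≈ 3.46410, f(14/3) ≈ 3.65148, f(16/3) ≈ 3.82971, f(6) ≈ 4.00000, f(20/3) ≈ 4.16333, f(22/3) ≈ 4.32049, f(8) ≈ 4.47214, f(26/3) ≈ 4.61880, f(28/3) ≈ 4.76095.
Sum = Δs · [f(4) + f(14/3) + f(16/3) + ...].
Sum ≈ 24.85401.

24.85401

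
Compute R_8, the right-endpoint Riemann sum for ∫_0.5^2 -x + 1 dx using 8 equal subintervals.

Δx = (2 − 0.5)/8 = 0.1875.
Right endpoints: 0.6875, 0.875, 1.0625, 1.25, 1.4375, 1.625, 1.8125, 2.
f(0.6875) = 0.3125, f(0.875) = 0.125, f(1.0625) = -0.0625, f(1.25) = -0.25, f(1.4375) = -0.4375, f(1.625) = -0.625, f(1.8125) = -0.8125, f(2) = -1.
Sum = Δx · [f(0.6875) + f(0.875) + f(1.0625) + ...].
Sum = -0.515625.

-0.515625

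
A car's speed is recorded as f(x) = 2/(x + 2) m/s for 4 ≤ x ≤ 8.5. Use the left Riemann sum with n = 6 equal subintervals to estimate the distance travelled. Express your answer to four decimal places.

1.1746

Δx = (8.5 − 4)/6 = 0.75.
Left endpoints: 4, 4.75, 5.5, 6.25, 7, 7.75.
f(4) = 1/3, f(4.75) = 8/27, f(5.5) = 4/15, f(6.25) = 8/33, f(7) = 2/9, f(7.75) = 8/39.
Sum = Δx · [f(4) + f(4.75) + f(5.5) + ...].
Sum ≈ 1.1746.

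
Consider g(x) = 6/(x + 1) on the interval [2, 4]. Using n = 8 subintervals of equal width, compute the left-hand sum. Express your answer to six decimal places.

Δx = (4 − 2)/8 = 0.25.
Left endpoints: 2, 2.25, 2.5, 2.75, 3, 3.25, 3.5, 3.75.
g(2) = 2, g(2.25) = 24/13, g(2.5) = 12/7, g(2.75) = 1.6, g(3) = 1.5, g(3.25) = 24/17, g(3.5) = 4/3, g(3.75) = 24/19.
Sum = Δx · [g(2) + g(2.25) + g(2.5) + ...].
Sum ≈ 3.167174.

3.167174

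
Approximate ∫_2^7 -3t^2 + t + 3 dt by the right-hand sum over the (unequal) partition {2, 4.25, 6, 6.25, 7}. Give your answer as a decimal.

-408.59375

Subinterval widths: 2.25, 1.75, 0.25, 0.75.
Right endpoints: 4.25, 6, 6.25, 7.
f(4.25) = -46.9375, f(6) = -99, f(6.25) = -107.9375, f(7) = -137.
Sum = Σ Δt_i · f(t_i).
Sum = -408.59375.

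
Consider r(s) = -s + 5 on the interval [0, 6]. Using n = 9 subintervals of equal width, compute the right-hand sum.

Δs = (6 − 0)/9 = 2/3.
Right endpoints: 2/3, 4/3, 2, 8/3, 10/3, 4, 14/3, 16/3, 6.
r(2/3) = 13/3, r(4/3) = 11/3, r(2) = 3, r(8/3) = 7/3, r(10/3) = 5/3, r(4) = 1, r(14/3) = 1/3, r(16/3) = -1/3, r(6) = -1.
Sum = Δs · [r(2/3) + r(4/3) + r(2) + ...].
Sum = 10.

10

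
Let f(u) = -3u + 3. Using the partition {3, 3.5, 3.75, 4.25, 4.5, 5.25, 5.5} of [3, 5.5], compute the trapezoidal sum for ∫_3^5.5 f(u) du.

Subinterval widths: 0.5, 0.25, 0.5, 0.25, 0.75, 0.25.
f(3) = -6, f(3.5) = -7.5, f(3.75) = -8.25, f(4.25) = -9.75, f(4.5) = -10.5, f(5.25) = -12.75, f(5.5) = -13.5.
On each subinterval the trapezoid contributes (Δu_i/2)·[f(u_{i-1}) + f(u_i)].
Sum = -24.375.

-24.375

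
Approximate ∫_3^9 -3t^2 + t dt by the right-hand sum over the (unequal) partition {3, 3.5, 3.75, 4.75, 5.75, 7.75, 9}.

Subinterval widths: 0.5, 0.25, 1, 1, 2, 1.25.
Right endpoints: 3.5, 3.75, 4.75, 5.75, 7.75, 9.
f(3.5) = -33.25, f(3.75) = -38.4375, f(4.75) = -62.9375, f(5.75) = -93.4375, f(7.75) = -172.4375, f(9) = -234.
Sum = Σ Δt_i · f(t_i).
Sum = -819.984375.

-819.984375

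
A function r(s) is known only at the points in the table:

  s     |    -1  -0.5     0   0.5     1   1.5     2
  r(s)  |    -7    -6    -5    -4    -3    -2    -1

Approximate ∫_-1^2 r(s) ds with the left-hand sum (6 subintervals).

Δs = 0.5.
Sum = 0.5·[(-7) + (-6) + (-5) + (-4) + (-3) + (-2)] = -13.5.

-13.5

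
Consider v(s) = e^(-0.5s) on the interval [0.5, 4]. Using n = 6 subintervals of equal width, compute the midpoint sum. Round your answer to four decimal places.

Δs = (4 − 0.5)/6 = 7/12.
Midpoints: 19/24, 1.375, 47/24, 61/24, 3.125, 89/24.
v(19/24) ≈ 0.6731, v(1.375) ≈ 0.5028, v(47/24) ≈ 0.3756, v(61/24) ≈ 0.2806, v(3.125) ≈ 0.2096, v(89/24) ≈ 0.1566.
Sum = Δs · [v(19/24) + v(1.375) + v(47/24) + ...].
Sum ≈ 1.2824.

1.2824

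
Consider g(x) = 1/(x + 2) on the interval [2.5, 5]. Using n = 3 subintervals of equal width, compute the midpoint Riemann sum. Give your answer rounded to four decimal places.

0.4410

Δx = (5 − 2.5)/3 = 5/6.
Midpoints: 35/12, 3.75, 55/12.
g(35/12) = 12/59, g(3.75) = 4/23, g(55/12) = 12/79.
Sum = Δx · [g(35/12) + g(3.75) + g(55/12)].
Sum ≈ 0.4410.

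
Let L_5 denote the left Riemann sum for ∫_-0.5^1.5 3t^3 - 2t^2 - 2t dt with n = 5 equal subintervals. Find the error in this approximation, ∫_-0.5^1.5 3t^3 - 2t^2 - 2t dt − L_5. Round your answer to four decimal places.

0.3667

Exact integral: ∫_-0.5^1.5 f(t) dt ≈ -0.583333.
L_5 = -0.95.
Error ≈ -0.583333 − (-0.95) ≈ 0.3667.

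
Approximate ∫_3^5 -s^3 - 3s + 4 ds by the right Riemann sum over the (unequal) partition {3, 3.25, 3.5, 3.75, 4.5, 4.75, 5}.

-176.18359375

Subinterval widths: 0.25, 0.25, 0.25, 0.75, 0.25, 0.25.
Right endpoints: 3.25, 3.5, 3.75, 4.5, 4.75, 5.
f(3.25) = -40.078125, f(3.5) = -49.375, f(3.75) = -59.984375, f(4.5) = -100.625, f(4.75) = -117.421875, f(5) = -136.
Sum = Σ Δs_i · f(s_i).
Sum = -176.18359375.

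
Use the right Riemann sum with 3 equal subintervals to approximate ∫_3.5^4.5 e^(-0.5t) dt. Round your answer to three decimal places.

0.126

Δt = (4.5 − 3.5)/3 = 1/3.
Right endpoints: 23/6, 25/6, 4.5.
f(23/6) ≈ 0.147, f(25/6) ≈ 0.125, f(4.5) ≈ 0.105.
Sum = Δt · [f(23/6) + f(25/6) + f(4.5)].
Sum ≈ 0.126.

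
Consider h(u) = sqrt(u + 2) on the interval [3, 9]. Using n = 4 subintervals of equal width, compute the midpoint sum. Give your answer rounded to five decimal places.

16.87515

Δu = (9 − 3)/4 = 1.5.
Midpoints: 3.75, 5.25, 6.75, 8.25.
h(3.75) ≈ 2.39792, h(5.25) ≈ 2.69258, h(6.75) ≈ 2.95804, h(8.25) ≈ 3.20156.
Sum = Δu · [h(3.75) + h(5.25) + h(6.75) + h(8.25)].
Sum ≈ 16.87515.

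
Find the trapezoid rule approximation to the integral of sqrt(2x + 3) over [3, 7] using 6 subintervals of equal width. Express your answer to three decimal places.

Δx = (7 − 3)/6 = 2/3.
f(3) ≈ 3.000, f(11/3) ≈ 3.215, f(13/3) ≈ 3.416, f(5) ≈ 3.606, f(17/3) ≈ 3.786, f(19/3) ≈ 3.958, f(7) ≈ 4.123.
T_6 = (Δx/2)·[f(x_0) + 2f(x_1) + ... + 2f(x_{5}) + f(x_6)].
Sum ≈ 14.361.

14.361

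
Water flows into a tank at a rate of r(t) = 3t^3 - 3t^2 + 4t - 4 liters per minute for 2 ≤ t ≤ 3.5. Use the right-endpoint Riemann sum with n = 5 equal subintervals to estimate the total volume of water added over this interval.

Δt = (3.5 − 2)/5 = 0.3.
Right endpoints: 2.3, 2.6, 2.9, 3.2, 3.5.
r(2.3) = 25.831, r(2.6) = 38.848, r(2.9) = 55.537, r(3.2) = 76.384, r(3.5) = 101.875.
Sum = Δt · [r(2.3) + r(2.6) + r(2.9) + r(3.2) + r(3.5)].
Sum = 89.5425.

89.5425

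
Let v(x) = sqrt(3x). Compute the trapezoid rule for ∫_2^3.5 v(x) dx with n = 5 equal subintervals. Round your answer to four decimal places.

4.2938

Δx = (3.5 − 2)/5 = 0.3.
v(2) ≈ 2.4495, v(2.3) ≈ 2.6268, v(2.6) ≈ 2.7928, v(2.9) ≈ 2.9496, v(3.2) ≈ 3.0984, v(3.5) ≈ 3.2404.
T_5 = (Δx/2)·[v(x_0) + 2v(x_1) + ... + 2v(x_{4}) + v(x_5)].
Sum ≈ 4.2938.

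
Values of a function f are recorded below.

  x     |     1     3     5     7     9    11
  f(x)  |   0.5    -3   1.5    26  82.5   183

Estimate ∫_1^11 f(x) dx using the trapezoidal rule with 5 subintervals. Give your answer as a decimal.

397.5

Δx = 2.
T_5 = (2/2)·[0.5 + 2·(-3) + 2·1.5 + 2·26 + 2·82.5 + 183] = 397.5.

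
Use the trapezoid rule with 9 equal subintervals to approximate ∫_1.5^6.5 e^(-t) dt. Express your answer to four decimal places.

0.2273

Δt = (6.5 − 1.5)/9 = 5/9.
f(1.5) ≈ 0.2231, f(37/18) ≈ 0.1280, f(47/18) ≈ 0.0735, f(19/6) ≈ 0.0421, f(67/18) ≈ 0.0242, f(77/18) ≈ 0.0139, f(29/6) ≈ 0.0080, f(97/18) ≈ 0.0046, f(107/18) ≈ 0.0026, f(6.5) ≈ 0.0015.
T_9 = (Δt/2)·[f(t_0) + 2f(t_1) + ... + 2f(t_{8}) + f(t_9)].
Sum ≈ 0.2273.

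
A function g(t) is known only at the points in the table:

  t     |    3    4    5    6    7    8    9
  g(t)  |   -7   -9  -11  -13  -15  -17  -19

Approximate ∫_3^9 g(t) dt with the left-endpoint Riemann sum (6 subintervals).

Δt = 1.
Sum = 1·[(-7) + (-9) + (-11) + (-13) + (-15) + (-17)] = -72.

-72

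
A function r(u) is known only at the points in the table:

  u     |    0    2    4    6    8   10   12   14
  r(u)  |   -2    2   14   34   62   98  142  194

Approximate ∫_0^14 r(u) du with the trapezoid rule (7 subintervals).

896

Δu = 2.
T_7 = (2/2)·[(-2) + 2·2 + 2·14 + 2·34 + 2·62 + 2·98 + 2·142 + 194] = 896.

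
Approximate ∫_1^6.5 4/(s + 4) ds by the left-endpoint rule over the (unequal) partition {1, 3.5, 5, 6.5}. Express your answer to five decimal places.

Subinterval widths: 2.5, 1.5, 1.5.
Left endpoints: 1, 3.5, 5.
f(1) = 0.8, f(3.5) = 8/15, f(5) = 4/9.
Sum = Σ Δs_i · f(s_i).
Sum ≈ 3.46667.

3.46667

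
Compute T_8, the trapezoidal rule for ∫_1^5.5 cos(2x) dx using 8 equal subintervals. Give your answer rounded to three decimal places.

-0.852

Δx = (5.5 − 1)/8 = 0.5625.
f(1) ≈ -0.416, f(1.5625) ≈ -1.000, f(2.125) ≈ -0.446, f(2.6875) ≈ 0.615, f(3.25) ≈ 0.977, f(3.8125) ≈ 0.227, f(4.375) ≈ -0.781, f(4.9375) ≈ -0.900, f(5.5) ≈ 0.004.
T_8 = (Δx/2)·[f(x_0) + 2f(x_1) + ... + 2f(x_{7}) + f(x_8)].
Sum ≈ -0.852.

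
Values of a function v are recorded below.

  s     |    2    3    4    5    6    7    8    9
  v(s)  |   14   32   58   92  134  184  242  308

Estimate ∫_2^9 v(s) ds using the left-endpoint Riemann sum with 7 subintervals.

Δs = 1.
Sum = 1·[14 + 32 + 58 + 92 + 134 + 184 + 242] = 756.

756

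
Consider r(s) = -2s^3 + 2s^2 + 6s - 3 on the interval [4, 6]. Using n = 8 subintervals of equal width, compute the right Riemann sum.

Δs = (6 − 4)/8 = 0.25.
Right endpoints: 4.25, 4.5, 4.75, 5, 5.25, 5.5, 5.75, 6.
r(4.25) = -94.90625, r(4.5) = -117.75, r(4.75) = -143.71875, r(5) = -173, r(5.25) = -205.78125, r(5.5) = -242.25, r(5.75) = -282.59375, r(6) = -327.
Sum = Δs · [r(4.25) + r(4.5) + r(4.75) + ...].
Sum = -396.75.

-396.75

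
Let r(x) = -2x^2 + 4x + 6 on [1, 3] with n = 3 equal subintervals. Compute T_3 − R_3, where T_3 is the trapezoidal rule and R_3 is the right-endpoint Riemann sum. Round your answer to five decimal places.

T_3 ≈ 10.3703704.
R_3 ≈ 7.7037037.
T_3 − R_3 ≈ 2.66667.

2.66667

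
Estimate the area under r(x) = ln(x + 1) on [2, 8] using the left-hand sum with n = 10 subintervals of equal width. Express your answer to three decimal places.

Δx = (8 − 2)/10 = 0.6.
Left endpoints: 2, 2.6, 3.2, 3.8, 4.4, 5, 5.6, 6.2, 6.8, 7.4.
r(2) ≈ 1.099, r(2.6) ≈ 1.281, r(3.2) ≈ 1.435, r(3.8) ≈ 1.569, r(4.4) ≈ 1.686, r(5) ≈ 1.792, r(5.6) ≈ 1.887, r(6.2) ≈ 1.974, r(6.8) ≈ 2.054, r(7.4) ≈ 2.128.
Sum = Δx · [r(2) + r(2.6) + r(3.2) + ...].
Sum ≈ 10.143.

10.143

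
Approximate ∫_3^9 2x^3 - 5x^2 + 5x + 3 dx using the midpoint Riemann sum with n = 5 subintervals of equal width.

Δx = (9 − 3)/5 = 1.2.
Midpoints: 3.6, 4.8, 6, 7.2, 8.4.
f(3.6) = 49.512, f(4.8) = 132.984, f(6) = 285, f(7.2) = 526.296, f(8.4) = 877.608.
Sum = Δx · [f(3.6) + f(4.8) + f(6) + f(7.2) + f(8.4)].
Sum = 2245.68.

2245.68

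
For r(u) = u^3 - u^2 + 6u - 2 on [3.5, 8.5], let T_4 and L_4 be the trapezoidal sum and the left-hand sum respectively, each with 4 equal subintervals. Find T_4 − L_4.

T_4 = 1269.21875.
L_4 = 930.9375.
T_4 − L_4 = 338.28125.

338.28125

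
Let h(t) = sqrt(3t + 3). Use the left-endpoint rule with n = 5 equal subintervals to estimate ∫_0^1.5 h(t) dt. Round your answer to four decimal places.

Δt = (1.5 − 0)/5 = 0.3.
Left endpoints: 0, 0.3, 0.6, 0.9, 1.2.
h(0) ≈ 1.7321, h(0.3) ≈ 1.9748, h(0.6) ≈ 2.1909, h(0.9) ≈ 2.3875, h(1.2) ≈ 2.5690.
Sum = Δt · [h(0) + h(0.3) + h(0.6) + h(0.9) + h(1.2)].
Sum ≈ 3.2563.

3.2563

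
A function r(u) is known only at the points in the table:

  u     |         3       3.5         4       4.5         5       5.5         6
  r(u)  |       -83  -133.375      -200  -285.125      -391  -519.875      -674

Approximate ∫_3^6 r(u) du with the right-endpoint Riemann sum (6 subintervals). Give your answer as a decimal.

-1101.6875

Δu = 0.5.
Sum = 0.5·[(-133.375) + (-200) + (-285.125) + (-391) + (-519.875) + (-674)] = -1101.6875.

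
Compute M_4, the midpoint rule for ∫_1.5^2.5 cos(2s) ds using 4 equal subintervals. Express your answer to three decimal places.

-0.556

Δs = (2.5 − 1.5)/4 = 0.25.
Midpoints: 1.625, 1.875, 2.125, 2.375.
f(1.625) ≈ -0.994, f(1.875) ≈ -0.821, f(2.125) ≈ -0.446, f(2.375) ≈ 0.038.
Sum = Δs · [f(1.625) + f(1.875) + f(2.125) + f(2.375)].
Sum ≈ -0.556.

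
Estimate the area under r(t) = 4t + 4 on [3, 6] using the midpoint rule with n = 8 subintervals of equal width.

Δt = (6 − 3)/8 = 0.375.
Midpoints: 3.1875, 3.5625, 3.9375, 4.3125, 4.6875, 5.0625, 5.4375, 5.8125.
r(3.1875) = 16.75, r(3.5625) = 18.25, r(3.9375) = 19.75, r(4.3125) = 21.25, r(4.6875) = 22.75, r(5.0625) = 24.25, r(5.4375) = 25.75, r(5.8125) = 27.25.
Sum = Δt · [r(3.1875) + r(3.5625) + r(3.9375) + ...].
Sum = 66.

66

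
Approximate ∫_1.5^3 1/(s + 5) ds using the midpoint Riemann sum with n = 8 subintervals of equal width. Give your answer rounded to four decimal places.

Δs = (3 − 1.5)/8 = 0.1875.
Midpoints: 1.59375, 1.78125, 1.96875, 2.15625, 2.34375, 2.53125, 2.71875, 2.90625.
f(1.59375) = 32/211, f(1.78125) = 32/217, f(1.96875) = 32/223, f(2.15625) = 32/229, f(2.34375) = 32/235, f(2.53125) = 32/241, f(2.71875) = 32/247, f(2.90625) = 32/253.
Sum = Δs · [f(1.59375) + f(1.78125) + f(1.96875) + ...].
Sum ≈ 0.2076.

0.2076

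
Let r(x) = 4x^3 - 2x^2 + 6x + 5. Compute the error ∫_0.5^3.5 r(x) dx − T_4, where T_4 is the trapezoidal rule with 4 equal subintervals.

Exact integral: ∫_0.5^3.5 r(x) dx = 172.5.
T_4 = 178.6875.
Error = 172.5 − 178.6875 = -6.1875.

-6.1875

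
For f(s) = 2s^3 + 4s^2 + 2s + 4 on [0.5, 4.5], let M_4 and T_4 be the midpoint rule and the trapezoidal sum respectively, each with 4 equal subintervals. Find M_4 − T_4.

-19

M_4 = 356.
T_4 = 375.
M_4 − T_4 = -19.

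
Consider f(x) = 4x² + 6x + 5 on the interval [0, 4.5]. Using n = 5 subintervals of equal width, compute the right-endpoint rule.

Δx = (4.5 − 0)/5 = 0.9.
Right endpoints: 0.9, 1.8, 2.7, 3.6, 4.5.
f(0.9) = 13.64, f(1.8) = 28.76, f(2.7) = 50.36, f(3.6) = 78.44, f(4.5) = 113.
Sum = Δx · [f(0.9) + f(1.8) + f(2.7) + f(3.6) + f(4.5)].
Sum = 255.78.

255.78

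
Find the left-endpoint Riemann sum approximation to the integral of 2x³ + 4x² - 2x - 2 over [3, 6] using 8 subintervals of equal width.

Δx = (6 − 3)/8 = 0.375.
Left endpoints: 3, 3.375, 3.75, 4.125, 4.5, 4.875, 5.25, 5.625.
f(3) = 82, f(3.375) = 113.69921875, f(3.75) = 152.21875, f(4.125) = 198.19140625, f(4.5) = 252.25, f(4.875) = 315.02734375, f(5.25) = 387.15625, f(5.625) = 469.26953125.
Sum = Δx · [f(3) + f(3.375) + f(3.75) + ...].
Sum = 738.6796875.

738.6796875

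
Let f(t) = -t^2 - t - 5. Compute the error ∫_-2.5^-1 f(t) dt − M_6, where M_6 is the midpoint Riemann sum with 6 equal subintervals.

-0.0078125

Exact integral: ∫_-2.5^-1 f(t) dt = -9.75.
M_6 = -9.7421875.
Error = -9.75 − (-9.7421875) = -0.0078125.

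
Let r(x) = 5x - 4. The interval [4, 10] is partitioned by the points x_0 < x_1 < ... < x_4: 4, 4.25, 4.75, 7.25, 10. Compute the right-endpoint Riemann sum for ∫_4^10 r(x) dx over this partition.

Subinterval widths: 0.25, 0.5, 2.5, 2.75.
Right endpoints: 4.25, 4.75, 7.25, 10.
r(4.25) = 17.25, r(4.75) = 19.75, r(7.25) = 32.25, r(10) = 46.
Sum = Σ Δx_i · r(x_i).
Sum = 221.3125.

221.3125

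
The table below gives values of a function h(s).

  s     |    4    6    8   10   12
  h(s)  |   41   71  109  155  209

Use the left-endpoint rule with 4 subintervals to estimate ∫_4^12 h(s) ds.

Δs = 2.
Sum = 2·[41 + 71 + 109 + 155] = 752.

752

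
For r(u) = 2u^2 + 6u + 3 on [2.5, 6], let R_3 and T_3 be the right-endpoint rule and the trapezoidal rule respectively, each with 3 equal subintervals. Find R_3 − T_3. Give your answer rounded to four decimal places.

R_3 ≈ 281.879630.
T_3 ≈ 234.921296.
R_3 − T_3 ≈ 46.9583.

46.9583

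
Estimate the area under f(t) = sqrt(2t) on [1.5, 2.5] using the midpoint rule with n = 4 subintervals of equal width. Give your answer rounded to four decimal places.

1.9951

Δt = (2.5 − 1.5)/4 = 0.25.
Midpoints: 1.625, 1.875, 2.125, 2.375.
f(1.625) ≈ 1.8028, f(1.875) ≈ 1.9365, f(2.125) ≈ 2.0616, f(2.375) ≈ 2.1794.
Sum = Δt · [f(1.625) + f(1.875) + f(2.125) + f(2.375)].
Sum ≈ 1.9951.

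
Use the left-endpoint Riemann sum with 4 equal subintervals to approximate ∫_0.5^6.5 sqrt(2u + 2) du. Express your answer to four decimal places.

15.9685

Δu = (6.5 − 0.5)/4 = 1.5.
Left endpoints: 0.5, 2, 3.5, 5.
f(0.5) ≈ 1.7321, f(2) ≈ 2.4495, f(3.5) ≈ 3.0000, f(5) ≈ 3.4641.
Sum = Δu · [f(0.5) + f(2) + f(3.5) + f(5)].
Sum ≈ 15.9685.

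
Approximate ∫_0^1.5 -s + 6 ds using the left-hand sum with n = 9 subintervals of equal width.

Δs = (1.5 − 0)/9 = 1/6.
Left endpoints: 0, 1/6, 1/3, 0.5, 2/3, 5/6, 1, 7/6, 4/3.
f(0) = 6, f(1/6) = 35/6, f(1/3) = 17/3, f(0.5) = 5.5, f(2/3) = 16/3, f(5/6) = 31/6, f(1) = 5, f(7/6) = 29/6, f(4/3) = 14/3.
Sum = Δs · [f(0) + f(1/6) + f(1/3) + ...].
Sum = 8.

8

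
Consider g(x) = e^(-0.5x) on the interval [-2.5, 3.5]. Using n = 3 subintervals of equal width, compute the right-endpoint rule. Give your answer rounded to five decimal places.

3.86033

Δx = (3.5 − (-2.5))/3 = 2.
Right endpoints: -0.5, 1.5, 3.5.
g(-0.5) ≈ 1.28403, g(1.5) ≈ 0.47237, g(3.5) ≈ 0.17377.
Sum = Δx · [g(-0.5) + g(1.5) + g(3.5)].
Sum ≈ 3.86033.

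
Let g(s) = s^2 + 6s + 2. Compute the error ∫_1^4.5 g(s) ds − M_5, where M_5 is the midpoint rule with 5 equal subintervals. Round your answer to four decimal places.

Exact integral: ∫_1^4.5 g(s) ds ≈ 94.791667.
M_5 = 94.64875.
Error ≈ 94.791667 − 94.64875 ≈ 0.1429.

0.1429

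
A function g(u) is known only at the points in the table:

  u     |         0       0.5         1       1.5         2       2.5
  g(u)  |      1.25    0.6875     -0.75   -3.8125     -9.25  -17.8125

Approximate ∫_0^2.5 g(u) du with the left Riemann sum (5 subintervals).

Δu = 0.5.
Sum = 0.5·[1.25 + 0.6875 + (-0.75) + (-3.8125) + (-9.25)] = -5.9375.

-5.9375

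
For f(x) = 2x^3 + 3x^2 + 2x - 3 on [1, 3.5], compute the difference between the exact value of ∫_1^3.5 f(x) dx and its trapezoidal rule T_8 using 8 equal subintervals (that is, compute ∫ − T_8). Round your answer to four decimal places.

-0.6714

Exact integral: ∫_1^3.5 f(x) dx = 120.15625.
T_8 ≈ 120.827637.
Error ≈ 120.15625 − 120.827637 ≈ -0.6714.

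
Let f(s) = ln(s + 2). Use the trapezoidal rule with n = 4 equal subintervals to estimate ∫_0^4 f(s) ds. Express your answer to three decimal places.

Δs = (4 − 0)/4 = 1.
f(0) ≈ 0.693, f(1) ≈ 1.099, f(2) ≈ 1.386, f(3) ≈ 1.609, f(4) ≈ 1.792.
T_4 = (Δs/2)·[f(s_0) + 2f(s_1) + 2f(s_2) + 2f(s_3) + f(s_4)].
Sum ≈ 5.337.

5.337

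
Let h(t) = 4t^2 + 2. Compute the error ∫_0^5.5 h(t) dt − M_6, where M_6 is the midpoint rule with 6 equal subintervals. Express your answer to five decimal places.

1.54051

Exact integral: ∫_0^5.5 h(t) dt ≈ 232.8333333.
M_6 ≈ 231.2928241.
Error ≈ 232.8333333 − 231.2928241 ≈ 1.54051.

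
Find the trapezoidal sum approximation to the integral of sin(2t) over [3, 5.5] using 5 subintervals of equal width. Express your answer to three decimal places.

0.437

Δt = (5.5 − 3)/5 = 0.5.
f(3) ≈ -0.279, f(3.5) ≈ 0.657, f(4) ≈ 0.989, f(4.5) ≈ 0.412, f(5) ≈ -0.544, f(5.5) ≈ -1.000.
T_5 = (Δt/2)·[f(t_0) + 2f(t_1) + ... + 2f(t_{4}) + f(t_5)].
Sum ≈ 0.437.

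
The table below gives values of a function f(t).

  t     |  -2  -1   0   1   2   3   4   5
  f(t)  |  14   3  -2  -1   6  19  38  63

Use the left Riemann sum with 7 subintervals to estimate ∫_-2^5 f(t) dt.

77

Δt = 1.
Sum = 1·[14 + 3 + (-2) + (-1) + 6 + 19 + 38] = 77.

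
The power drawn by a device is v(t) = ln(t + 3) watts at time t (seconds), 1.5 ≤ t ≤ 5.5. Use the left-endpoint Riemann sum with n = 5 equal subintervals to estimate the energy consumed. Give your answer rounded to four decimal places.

7.1623

Δt = (5.5 − 1.5)/5 = 0.8.
Left endpoints: 1.5, 2.3, 3.1, 3.9, 4.7.
v(1.5) ≈ 1.5041, v(2.3) ≈ 1.6677, v(3.1) ≈ 1.8083, v(3.9) ≈ 1.9315, v(4.7) ≈ 2.0412.
Sum = Δt · [v(1.5) + v(2.3) + v(3.1) + v(3.9) + v(4.7)].
Sum ≈ 7.1623.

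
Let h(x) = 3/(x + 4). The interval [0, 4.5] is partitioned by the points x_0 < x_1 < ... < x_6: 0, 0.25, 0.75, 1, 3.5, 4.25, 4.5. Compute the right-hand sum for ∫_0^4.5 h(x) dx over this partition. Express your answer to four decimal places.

2.0032

Subinterval widths: 0.25, 0.5, 0.25, 2.5, 0.75, 0.25.
Right endpoints: 0.25, 0.75, 1, 3.5, 4.25, 4.5.
h(0.25) = 12/17, h(0.75) = 12/19, h(1) = 0.6, h(3.5) = 0.4, h(4.25) = 4/11, h(4.5) = 6/17.
Sum = Σ Δx_i · h(x_i).
Sum ≈ 2.0032.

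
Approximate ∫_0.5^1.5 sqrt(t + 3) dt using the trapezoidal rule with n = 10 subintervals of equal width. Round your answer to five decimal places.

1.99867

Δt = (1.5 − 0.5)/10 = 0.1.
f(0.5) ≈ 1.87083, f(0.6) ≈ 1.89737, f(0.7) ≈ 1.92354, f(0.8) ≈ 1.94936, f(0.9) ≈ 1.97484, f(1) ≈ 2.00000, f(1.1) ≈ 2.02485, f(1.2) ≈ 2.04939, f(1.3) ≈ 2.07364, f(1.4) ≈ 2.09762, f(1.5) ≈ 2.12132.
T_10 = (Δt/2)·[f(t_0) + 2f(t_1) + ... + 2f(t_{9}) + f(t_10)].
Sum ≈ 1.99867.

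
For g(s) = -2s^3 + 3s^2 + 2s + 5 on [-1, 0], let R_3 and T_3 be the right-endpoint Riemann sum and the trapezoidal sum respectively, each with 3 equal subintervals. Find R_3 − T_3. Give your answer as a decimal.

-0.5

R_3 ≈ 5.1111111.
T_3 ≈ 5.6111111.
R_3 − T_3 = -0.5.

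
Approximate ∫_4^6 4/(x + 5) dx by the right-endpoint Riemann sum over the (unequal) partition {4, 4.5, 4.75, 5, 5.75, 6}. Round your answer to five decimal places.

Subinterval widths: 0.5, 0.25, 0.25, 0.75, 0.25.
Right endpoints: 4.5, 4.75, 5, 5.75, 6.
f(4.5) = 8/19, f(4.75) = 16/39, f(5) = 0.4, f(5.75) = 16/43, f(6) = 4/11.
Sum = Σ Δx_i · f(x_i).
Sum ≈ 0.78307.

0.78307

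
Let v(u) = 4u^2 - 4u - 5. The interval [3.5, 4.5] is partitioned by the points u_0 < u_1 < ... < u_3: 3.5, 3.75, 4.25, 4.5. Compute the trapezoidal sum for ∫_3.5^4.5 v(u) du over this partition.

43.4375

Subinterval widths: 0.25, 0.5, 0.25.
v(3.5) = 30, v(3.75) = 36.25, v(4.25) = 50.25, v(4.5) = 58.
On each subinterval the trapezoid contributes (Δu_i/2)·[v(u_{i-1}) + v(u_i)].
Sum = 43.4375.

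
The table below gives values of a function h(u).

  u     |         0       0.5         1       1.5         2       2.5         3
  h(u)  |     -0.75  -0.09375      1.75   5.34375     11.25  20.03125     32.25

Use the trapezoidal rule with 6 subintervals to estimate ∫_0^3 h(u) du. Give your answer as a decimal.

27.015625

Δu = 0.5.
T_6 = (0.5/2)·[(-0.75) + 2·(-0.09375) + 2·1.75 + 2·5.34375 + 2·11.25 + 2·20.03125 + 32.25] = 27.015625.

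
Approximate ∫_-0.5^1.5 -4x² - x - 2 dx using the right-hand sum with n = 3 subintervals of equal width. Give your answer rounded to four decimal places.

Δx = (1.5 − (-0.5))/3 = 2/3.
Right endpoints: 1/6, 5/6, 1.5.
f(1/6) = -41/18, f(5/6) = -101/18, f(1.5) = -12.5.
Sum = Δx · [f(1/6) + f(5/6) + f(1.5)].
Sum ≈ -13.5926.

-13.5926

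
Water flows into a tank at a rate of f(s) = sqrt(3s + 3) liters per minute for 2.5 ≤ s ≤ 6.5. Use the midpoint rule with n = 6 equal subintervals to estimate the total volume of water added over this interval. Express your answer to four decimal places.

16.1589

Δs = (6.5 − 2.5)/6 = 2/3.
Midpoints: 17/6, 3.5, 25/6, 29/6, 5.5, 37/6.
f(17/6) ≈ 3.3912, f(3.5) ≈ 3.6742, f(25/6) ≈ 3.9370, f(29/6) ≈ 4.1833, f(5.5) ≈ 4.4159, f(37/6) ≈ 4.6368.
Sum = Δs · [f(17/6) + f(3.5) + f(25/6) + ...].
Sum ≈ 16.1589.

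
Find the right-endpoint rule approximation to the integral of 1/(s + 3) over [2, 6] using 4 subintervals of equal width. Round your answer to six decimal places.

0.545635

Δs = (6 − 2)/4 = 1.
Right endpoints: 3, 4, 5, 6.
f(3) = 1/6, f(4) = 1/7, f(5) = 0.125, f(6) = 1/9.
Sum = Δs · [f(3) + f(4) + f(5) + f(6)].
Sum ≈ 0.545635.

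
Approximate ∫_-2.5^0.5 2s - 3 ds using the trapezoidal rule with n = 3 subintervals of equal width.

Δs = (0.5 − (-2.5))/3 = 1.
f(-2.5) = -8, f(-1.5) = -6, f(-0.5) = -4, f(0.5) = -2.
T_3 = (Δs/2)·[f(s_0) + 2f(s_1) + 2f(s_2) + f(s_3)].
Sum = -15.

-15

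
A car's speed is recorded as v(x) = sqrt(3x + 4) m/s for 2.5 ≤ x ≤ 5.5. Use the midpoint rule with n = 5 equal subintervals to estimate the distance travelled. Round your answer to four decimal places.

11.9615

Δx = (5.5 − 2.5)/5 = 0.6.
Midpoints: 2.8, 3.4, 4, 4.6, 5.2.
v(2.8) ≈ 3.5214, v(3.4) ≈ 3.7683, v(4) ≈ 4.0000, v(4.6) ≈ 4.2190, v(5.2) ≈ 4.4272.
Sum = Δx · [v(2.8) + v(3.4) + v(4) + v(4.6) + v(5.2)].
Sum ≈ 11.9615.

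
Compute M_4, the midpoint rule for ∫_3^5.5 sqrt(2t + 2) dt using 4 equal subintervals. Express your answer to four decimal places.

Δt = (5.5 − 3)/4 = 0.625.
Midpoints: 3.3125, 3.9375, 4.5625, 5.1875.
f(3.3125) ≈ 2.9368, f(3.9375) ≈ 3.1425, f(4.5625) ≈ 3.3354, f(5.1875) ≈ 3.5178.
Sum = Δt · [f(3.3125) + f(3.9375) + f(4.5625) + f(5.1875)].
Sum ≈ 8.0828.

8.0828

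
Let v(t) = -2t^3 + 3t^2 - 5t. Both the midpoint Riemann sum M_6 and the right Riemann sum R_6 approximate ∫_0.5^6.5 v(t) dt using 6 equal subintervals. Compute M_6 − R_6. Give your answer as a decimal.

253.5

M_6 = -714.
R_6 = -967.5.
M_6 − R_6 = 253.5.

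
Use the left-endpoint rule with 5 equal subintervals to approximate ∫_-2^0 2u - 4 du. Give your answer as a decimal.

-12.8

Δu = (0 − (-2))/5 = 0.4.
Left endpoints: -2, -1.6, -1.2, -0.8, -0.4.
f(-2) = -8, f(-1.6) = -7.2, f(-1.2) = -6.4, f(-0.8) = -5.6, f(-0.4) = -4.8.
Sum = Δu · [f(-2) + f(-1.6) + f(-1.2) + f(-0.8) + f(-0.4)].
Sum = -12.8.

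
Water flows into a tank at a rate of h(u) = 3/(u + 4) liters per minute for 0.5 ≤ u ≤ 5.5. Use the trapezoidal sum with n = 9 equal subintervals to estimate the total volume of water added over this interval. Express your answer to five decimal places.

2.24459

Δu = (5.5 − 0.5)/9 = 5/9.
h(0.5) = 2/3, h(19/18) = 54/91, h(29/18) = 54/101, h(13/6) = 18/37, h(49/18) = 54/121, h(59/18) = 54/131, h(23/6) = 18/47, h(79/18) = 54/151, h(89/18) = 54/161, h(5.5) = 6/19.
T_9 = (Δu/2)·[h(u_0) + 2h(u_1) + ... + 2h(u_{8}) + h(u_9)].
Sum ≈ 2.24459.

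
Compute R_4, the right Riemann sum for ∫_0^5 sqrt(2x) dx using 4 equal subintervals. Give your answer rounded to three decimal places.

Δx = (5 − 0)/4 = 1.25.
Right endpoints: 1.25, 2.5, 3.75, 5.
f(1.25) ≈ 1.581, f(2.5) ≈ 2.236, f(3.75) ≈ 2.739, f(5) ≈ 3.162.
Sum = Δx · [f(1.25) + f(2.5) + f(3.75) + f(5)].
Sum ≈ 12.148.

12.148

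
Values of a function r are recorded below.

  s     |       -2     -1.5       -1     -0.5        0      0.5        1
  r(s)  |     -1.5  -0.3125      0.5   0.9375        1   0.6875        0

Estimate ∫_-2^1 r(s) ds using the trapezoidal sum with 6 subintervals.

Δs = 0.5.
T_6 = (0.5/2)·[(-1.5) + 2·(-0.3125) + 2·0.5 + 2·0.9375 + 2·1 + 2·0.6875 + 0] = 1.03125.

1.03125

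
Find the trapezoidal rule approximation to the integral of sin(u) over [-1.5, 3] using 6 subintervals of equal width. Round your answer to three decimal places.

Δu = (3 − (-1.5))/6 = 0.75.
f(-1.5) ≈ -0.997, f(-0.75) ≈ -0.682, f(0) ≈ 0.000, f(0.75) ≈ 0.682, f(1.5) ≈ 0.997, f(2.25) ≈ 0.778, f(3) ≈ 0.141.
T_6 = (Δu/2)·[f(u_0) + 2f(u_1) + ... + 2f(u_{5}) + f(u_6)].
Sum ≈ 1.011.

1.011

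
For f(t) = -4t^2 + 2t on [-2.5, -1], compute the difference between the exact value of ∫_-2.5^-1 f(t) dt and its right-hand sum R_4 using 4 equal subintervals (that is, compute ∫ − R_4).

-4.359375

Exact integral: ∫_-2.5^-1 f(t) dt = -24.75.
R_4 = -20.390625.
Error = -24.75 − (-20.390625) = -4.359375.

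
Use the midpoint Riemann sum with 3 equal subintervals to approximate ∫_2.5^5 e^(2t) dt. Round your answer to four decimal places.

9768.5001

Δt = (5 − 2.5)/3 = 5/6.
Midpoints: 35/12, 3.75, 55/12.
f(35/12) ≈ 341.4951, f(3.75) ≈ 1808.0424, f(55/12) ≈ 9572.6626.
Sum = Δt · [f(35/12) + f(3.75) + f(55/12)].
Sum ≈ 9768.5001.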